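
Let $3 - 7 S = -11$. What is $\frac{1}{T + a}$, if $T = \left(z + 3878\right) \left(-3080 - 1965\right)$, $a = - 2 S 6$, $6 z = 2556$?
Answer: $- \frac{1}{21713704} \approx -4.6054 \cdot 10^{-8}$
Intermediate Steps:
$S = 2$ ($S = \frac{3}{7} - - \frac{11}{7} = \frac{3}{7} + \frac{11}{7} = 2$)
$z = 426$ ($z = \frac{1}{6} \cdot 2556 = 426$)
$a = -24$ ($a = \left(-2\right) 2 \cdot 6 = \left(-4\right) 6 = -24$)
$T = -21713680$ ($T = \left(426 + 3878\right) \left(-3080 - 1965\right) = 4304 \left(-5045\right) = -21713680$)
$\frac{1}{T + a} = \frac{1}{-21713680 - 24} = \frac{1}{-21713704} = - \frac{1}{21713704}$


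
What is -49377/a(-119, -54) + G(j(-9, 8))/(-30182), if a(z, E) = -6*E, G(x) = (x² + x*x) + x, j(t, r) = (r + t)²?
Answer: -248382931/1629828 ≈ -152.40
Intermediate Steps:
G(x) = x + 2*x² (G(x) = (x² + x²) + x = 2*x² + x = x + 2*x²)
-49377/a(-119, -54) + G(j(-9, 8))/(-30182) = -49377/((-6*(-54))) + ((8 - 9)²*(1 + 2*(8 - 9)²))/(-30182) = -49377/324 + ((-1)²*(1 + 2*(-1)²))*(-1/30182) = -49377*1/324 + (1*(1 + 2*1))*(-1/30182) = -16459/108 + (1*(1 + 2))*(-1/30182) = -16459/108 + (1*3)*(-1/30182) = -16459/108 + 3*(-1/30182) = -16459/108 - 3/30182 = -248382931/1629828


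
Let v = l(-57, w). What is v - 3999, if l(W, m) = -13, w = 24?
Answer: -4012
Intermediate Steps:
v = -13
v - 3999 = -13 - 3999 = -4012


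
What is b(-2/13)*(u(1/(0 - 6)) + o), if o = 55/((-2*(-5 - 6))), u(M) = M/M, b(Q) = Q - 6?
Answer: -280/13 ≈ -21.538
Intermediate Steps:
b(Q) = -6 + Q
u(M) = 1
o = 5/2 (o = 55/((-2*(-11))) = 55/22 = 55*(1/22) = 5/2 ≈ 2.5000)
b(-2/13)*(u(1/(0 - 6)) + o) = (-6 - 2/13)*(1 + 5/2) = (-6 - 2*1/13)*(7/2) = (-6 - 2/13)*(7/2) = -80/13*7/2 = -280/13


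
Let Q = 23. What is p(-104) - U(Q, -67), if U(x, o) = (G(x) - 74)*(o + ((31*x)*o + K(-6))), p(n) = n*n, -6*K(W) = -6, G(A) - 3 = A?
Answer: -2285360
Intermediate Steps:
G(A) = 3 + A
K(W) = 1 (K(W) = -1/6*(-6) = 1)
p(n) = n**2
U(x, o) = (-71 + x)*(1 + o + 31*o*x) (U(x, o) = ((3 + x) - 74)*(o + ((31*x)*o + 1)) = (-71 + x)*(o + (31*o*x + 1)) = (-71 + x)*(o + (1 + 31*o*x)) = (-71 + x)*(1 + o + 31*o*x))
p(-104) - U(Q, -67) = (-104)**2 - (-71 + 23 - 71*(-67) - 2200*(-67)*23 + 31*(-67)*23**2) = 10816 - (-71 + 23 + 4757 + 3390200 + 31*(-67)*529) = 10816 - (-71 + 23 + 4757 + 3390200 - 1098733) = 10816 - 1*2296176 = 10816 - 2296176 = -2285360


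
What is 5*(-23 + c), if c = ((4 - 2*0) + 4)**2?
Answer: 205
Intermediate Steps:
c = 64 (c = ((4 - 1*0) + 4)**2 = ((4 + 0) + 4)**2 = (4 + 4)**2 = 8**2 = 64)
5*(-23 + c) = 5*(-23 + 64) = 5*41 = 205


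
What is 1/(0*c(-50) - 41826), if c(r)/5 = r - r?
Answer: -1/41826 ≈ -2.3909e-5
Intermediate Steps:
c(r) = 0 (c(r) = 5*(r - r) = 5*0 = 0)
1/(0*c(-50) - 41826) = 1/(0*0 - 41826) = 1/(0 - 41826) = 1/(-41826) = -1/41826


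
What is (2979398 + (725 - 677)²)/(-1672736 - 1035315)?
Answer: -2981702/2708051 ≈ -1.1011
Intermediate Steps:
(2979398 + (725 - 677)²)/(-1672736 - 1035315) = (2979398 + 48²)/(-2708051) = (2979398 + 2304)*(-1/2708051) = 2981702*(-1/2708051) = -2981702/2708051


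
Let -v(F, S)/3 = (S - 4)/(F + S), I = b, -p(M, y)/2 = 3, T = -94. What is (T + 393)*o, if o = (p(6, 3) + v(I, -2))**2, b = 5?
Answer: 0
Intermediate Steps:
p(M, y) = -6 (p(M, y) = -2*3 = -6)
I = 5
v(F, S) = -3*(-4 + S)/(F + S) (v(F, S) = -3*(S - 4)/(F + S) = -3*(-4 + S)/(F + S))
o = 0 (o = (-6 + 3*(4 - 1*(-2))/(5 - 2))**2 = (-6 + 3*(4 + 2)/3)**2 = (-6 + 3*(1/3)*6)**2 = (-6 + 6)**2 = 0**2 = 0)
(T + 393)*o = (-94 + 393)*0 = 299*0 = 0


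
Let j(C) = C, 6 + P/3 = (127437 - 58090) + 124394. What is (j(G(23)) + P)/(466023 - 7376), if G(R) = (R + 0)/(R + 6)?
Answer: 16854968/13300763 ≈ 1.2672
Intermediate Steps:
G(R) = R/(6 + R)
P = 581205 (P = -18 + 3*((127437 - 58090) + 124394) = -18 + 3*(69347 + 124394) = -18 + 3*193741 = -18 + 581223 = 581205)
(j(G(23)) + P)/(466023 - 7376) = (23/(6 + 23) + 581205)/(466023 - 7376) = (23/29 + 581205)/458647 = (23*(1/29) + 581205)*(1/458647) = (23/29 + 581205)*(1/458647) = (16854968/29)*(1/458647) = 16854968/13300763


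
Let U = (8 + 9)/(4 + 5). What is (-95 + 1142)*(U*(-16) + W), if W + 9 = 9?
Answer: -94928/3 ≈ -31643.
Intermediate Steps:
W = 0 (W = -9 + 9 = 0)
U = 17/9 ≈ 1.8889
(-95 + 1142)*(U*(-16) + W) = (-95 + 1142)*((17/9)*(-16) + 0) = 1047*(-272/9 + 0) = 1047*(-272/9) = -94928/3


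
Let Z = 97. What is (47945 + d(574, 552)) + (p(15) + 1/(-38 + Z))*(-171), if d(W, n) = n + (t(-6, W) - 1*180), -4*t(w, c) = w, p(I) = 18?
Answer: 5338037/118 ≈ 45238.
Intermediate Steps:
t(w, c) = -w/4
d(W, n) = -357/2 + n (d(W, n) = n + (-¼*(-6) - 1*180) = n + (3/2 - 180) = n - 357/2 = -357/2 + n)
(47945 + d(574, 552)) + (p(15) + 1/(-38 + Z))*(-171) = (47945 + (-357/2 + 552)) + (18 + 1/(-38 + 97))*(-171) = (47945 + 747/2) + (18 + 1/59)*(-171) = 96637/2 + (18 + 1/59)*(-171) = 96637/2 + (1063/59)*(-171) = 96637/2 - 181773/59 = 5338037/118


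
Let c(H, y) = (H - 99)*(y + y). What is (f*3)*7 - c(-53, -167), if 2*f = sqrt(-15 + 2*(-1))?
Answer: -50768 + 21*I*sqrt(17)/2 ≈ -50768.0 + 43.293*I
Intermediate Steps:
f = I*sqrt(17)/2 (f = sqrt(-15 + 2*(-1))/2 = sqrt(-15 - 2)/2 = sqrt(-17)/2 = (I*sqrt(17))/2 = I*sqrt(17)/2 ≈ 2.0616*I)
c(H, y) = 2*y*(-99 + H) (c(H, y) = (-99 + H)*(2*y) = 2*y*(-99 + H))
(f*3)*7 - c(-53, -167) = ((I*sqrt(17)/2)*3)*7 - 2*(-167)*(-99 - 53) = (3*I*sqrt(17)/2)*7 - 2*(-167)*(-152) = 21*I*sqrt(17)/2 - 1*50768 = 21*I*sqrt(17)/2 - 50768 = -50768 + 21*I*sqrt(17)/2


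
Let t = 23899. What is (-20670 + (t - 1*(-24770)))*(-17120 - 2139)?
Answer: -539232741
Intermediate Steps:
(-20670 + (t - 1*(-24770)))*(-17120 - 2139) = (-20670 + (23899 - 1*(-24770)))*(-17120 - 2139) = (-20670 + (23899 + 24770))*(-19259) = (-20670 + 48669)*(-19259) = 27999*(-19259) = -539232741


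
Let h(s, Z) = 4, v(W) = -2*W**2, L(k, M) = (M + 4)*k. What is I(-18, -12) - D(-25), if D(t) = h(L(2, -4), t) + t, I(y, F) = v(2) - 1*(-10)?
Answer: 23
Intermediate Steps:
L(k, M) = k*(4 + M) (L(k, M) = (4 + M)*k = k*(4 + M))
I(y, F) = 2 (I(y, F) = -2*2**2 - 1*(-10) = -2*4 + 10 = -8 + 10 = 2)
D(t) = 4 + t
I(-18, -12) - D(-25) = 2 - (4 - 25) = 2 - 1*(-21) = 2 + 21 = 23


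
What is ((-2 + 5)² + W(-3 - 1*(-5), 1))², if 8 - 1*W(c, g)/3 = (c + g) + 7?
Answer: 9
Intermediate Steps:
W(c, g) = 3 - 3*c - 3*g (W(c, g) = 24 - 3*((c + g) + 7) = 24 - 3*(7 + c + g) = 24 + (-21 - 3*c - 3*g) = 3 - 3*c - 3*g)
((-2 + 5)² + W(-3 - 1*(-5), 1))² = ((-2 + 5)² + (3 - 3*(-3 - 1*(-5)) - 3*1))² = (3² + (3 - 3*(-3 + 5) - 3))² = (9 + (3 - 3*2 - 3))² = (9 + (3 - 6 - 3))² = (9 - 6)² = 3² = 9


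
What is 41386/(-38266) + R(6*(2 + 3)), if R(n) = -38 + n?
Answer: -173757/19133 ≈ -9.0815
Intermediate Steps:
41386/(-38266) + R(6*(2 + 3)) = 41386/(-38266) + (-38 + 6*(2 + 3)) = 41386*(-1/38266) + (-38 + 6*5) = -20693/19133 + (-38 + 30) = -20693/19133 - 8 = -173757/19133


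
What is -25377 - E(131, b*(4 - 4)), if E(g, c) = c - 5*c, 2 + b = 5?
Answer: -25377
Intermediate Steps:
b = 3 (b = -2 + 5 = 3)
E(g, c) = -4*c
-25377 - E(131, b*(4 - 4)) = -25377 - (-4)*3*(4 - 4) = -25377 - (-4)*3*0 = -25377 - (-4)*0 = -25377 - 1*0 = -25377 + 0 = -25377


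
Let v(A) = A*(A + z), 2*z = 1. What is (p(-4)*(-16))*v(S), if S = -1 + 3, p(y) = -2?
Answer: 160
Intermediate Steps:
z = ½ (z = (½)*1 = ½ ≈ 0.50000)
S = 2
v(A) = A*(½ + A) (v(A) = A*(A + ½) = A*(½ + A))
(p(-4)*(-16))*v(S) = (-2*(-16))*(2*(½ + 2)) = 32*(2*(5/2)) = 32*5 = 160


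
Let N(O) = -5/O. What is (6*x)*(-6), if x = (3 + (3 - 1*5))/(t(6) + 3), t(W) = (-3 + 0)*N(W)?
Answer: -72/11 ≈ -6.5455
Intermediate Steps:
t(W) = 15/W (t(W) = (-3 + 0)*(-5/W) = -(-15)/W = 15/W)
x = 2/11 (x = (3 + (3 - 1*5))/(15/6 + 3) = (3 + (3 - 5))/(15*(1/6) + 3) = (3 - 2)/(5/2 + 3) = 1/(11/2) = 1*(2/11) = 2/11 ≈ 0.18182)
(6*x)*(-6) = (6*(2/11))*(-6) = (12/11)*(-6) = -72/11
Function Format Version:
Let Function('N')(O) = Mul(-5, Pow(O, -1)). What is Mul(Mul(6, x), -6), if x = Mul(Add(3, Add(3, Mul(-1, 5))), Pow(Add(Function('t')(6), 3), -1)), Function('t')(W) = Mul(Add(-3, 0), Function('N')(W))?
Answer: Rational(-72, 11) ≈ -6.5455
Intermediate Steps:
Function('t')(W) = Mul(15, Pow(W, -1)) (Function('t')(W) = Mul(Add(-3, 0), Mul(-5, Pow(W, -1))) = Mul(-3, Mul(-5, Pow(W, -1))) = Mul(15, Pow(W, -1)))
x = Rational(2, 11) (x = Mul(Add(3, Add(3, Mul(-1, 5))), Pow(Add(Mul(15, Pow(6, -1)), 3), -1)) = Mul(Add(3, Add(3, -5)), Pow(Add(Mul(15, Rational(1, 6)), 3), -1)) = Mul(Add(3, -2), Pow(Add(Rational(5, 2), 3), -1)) = Mul(1, Pow(Rational(11, 2), -1)) = Mul(1, Rational(2, 11)) = Rational(2, 11) ≈ 0.18182)
Mul(Mul(6, x), -6) = Mul(Mul(6, Rational(2, 11)), -6) = Mul(Rational(12, 11), -6) = Rational(-72, 11)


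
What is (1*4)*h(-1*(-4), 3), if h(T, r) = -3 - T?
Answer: -28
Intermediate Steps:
(1*4)*h(-1*(-4), 3) = (1*4)*(-3 - (-1)*(-4)) = 4*(-3 - 1*4) = 4*(-3 - 4) = 4*(-7) = -28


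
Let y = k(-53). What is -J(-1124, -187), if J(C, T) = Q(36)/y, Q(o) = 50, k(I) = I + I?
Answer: 25/53 ≈ 0.47170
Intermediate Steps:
k(I) = 2*I
y = -106 (y = 2*(-53) = -106)
J(C, T) = -25/53 (J(C, T) = 50/(-106) = 50*(-1/106) = -25/53)
-J(-1124, -187) = -1*(-25/53) = 25/53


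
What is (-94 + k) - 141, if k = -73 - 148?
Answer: -456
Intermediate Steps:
k = -221
(-94 + k) - 141 = (-94 - 221) - 141 = -315 - 141 = -456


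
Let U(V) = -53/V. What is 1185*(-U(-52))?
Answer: -62805/52 ≈ -1207.8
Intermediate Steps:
1185*(-U(-52)) = 1185*(-(-53)/(-52)) = 1185*(-(-53)*(-1)/52) = 1185*(-1*53/52) = 1185*(-53/52) = -62805/52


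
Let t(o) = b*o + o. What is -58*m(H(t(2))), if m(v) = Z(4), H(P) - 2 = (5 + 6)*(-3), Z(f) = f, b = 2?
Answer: -232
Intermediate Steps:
t(o) = 3*o (t(o) = 2*o + o = 3*o)
H(P) = -31 (H(P) = 2 + (5 + 6)*(-3) = 2 + 11*(-3) = 2 - 33 = -31)
m(v) = 4
-58*m(H(t(2))) = -58*4 = -232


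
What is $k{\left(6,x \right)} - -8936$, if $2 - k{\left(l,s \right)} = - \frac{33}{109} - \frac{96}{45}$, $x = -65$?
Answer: $\frac{14617613}{1635} \approx 8940.4$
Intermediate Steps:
$k{\left(l,s \right)} = \frac{7253}{1635}$ ($k{\left(l,s \right)} = 2 - \left(- \frac{33}{109} - \frac{96}{45}\right) = 2 - \left(\left(-33\right) \frac{1}{109} - \frac{32}{15}\right) = 2 - \left(- \frac{33}{109} - \frac{32}{15}\right) = 2 - - \frac{3983}{1635} = 2 + \frac{3983}{1635} = \frac{7253}{1635}$)
$k{\left(6,x \right)} - -8936 = \frac{7253}{1635} - -8936 = \frac{7253}{1635} + 8936 = \frac{14617613}{1635}$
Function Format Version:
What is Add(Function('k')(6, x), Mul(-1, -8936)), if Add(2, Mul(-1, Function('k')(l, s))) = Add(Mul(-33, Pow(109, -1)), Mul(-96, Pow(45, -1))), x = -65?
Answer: Rational(14617613, 1635) ≈ 8940.4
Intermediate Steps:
Function('k')(l, s) = Rational(7253, 1635) (Function('k')(l, s) = Add(2, Mul(-1, Add(Mul(-33, Pow(109, -1)), Mul(-96, Pow(45, -1))))) = Add(2, Mul(-1, Add(Mul(-33, Rational(1, 109)), Mul(-96, Rational(1, 45))))) = Add(2, Mul(-1, Add(Rational(-33, 109), Rational(-32, 15)))) = Add(2, Mul(-1, Rational(-3983, 1635))) = Add(2, Rational(3983, 1635)) = Rational(7253, 1635))
Add(Function('k')(6, x), Mul(-1, -8936)) = Add(Rational(7253, 1635), Mul(-1, -8936)) = Add(Rational(7253, 1635), 8936) = Rational(14617613, 1635)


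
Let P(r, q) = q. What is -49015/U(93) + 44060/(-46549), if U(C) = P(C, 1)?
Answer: -2281643295/46549 ≈ -49016.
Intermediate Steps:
U(C) = 1
-49015/U(93) + 44060/(-46549) = -49015/1 + 44060/(-46549) = -49015*1 + 44060*(-1/46549) = -49015 - 44060/46549 = -2281643295/46549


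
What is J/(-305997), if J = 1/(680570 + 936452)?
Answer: -1/494803880934 ≈ -2.0210e-12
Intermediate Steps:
J = 1/1617022 ≈ 6.1842e-7
J/(-305997) = (1/1617022)/(-305997) = (1/1617022)*(-1/305997) = -1/494803880934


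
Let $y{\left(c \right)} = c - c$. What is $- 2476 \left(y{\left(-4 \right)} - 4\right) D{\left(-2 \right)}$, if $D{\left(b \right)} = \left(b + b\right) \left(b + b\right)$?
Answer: $158464$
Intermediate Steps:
$D{\left(b \right)} = 4 b^{2}$ ($D{\left(b \right)} = 2 b 2 b = 4 b^{2}$)
$y{\left(c \right)} = 0$
$- 2476 \left(y{\left(-4 \right)} - 4\right) D{\left(-2 \right)} = - 2476 \left(0 - 4\right) 4 \left(-2\right)^{2} = - 2476 \left(- 4 \cdot 4 \cdot 4\right) = - 2476 \left(\left(-4\right) 16\right) = \left(-2476\right) \left(-64\right) = 158464$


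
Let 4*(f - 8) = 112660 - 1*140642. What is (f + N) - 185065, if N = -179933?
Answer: -743971/2 ≈ -3.7199e+5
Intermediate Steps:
f = -13975/2 (f = 8 + (112660 - 1*140642)/4 = 8 + (112660 - 140642)/4 = 8 + (¼)*(-27982) = 8 - 13991/2 = -13975/2 ≈ -6987.5)
(f + N) - 185065 = (-13975/2 - 179933) - 185065 = -373841/2 - 185065 = -743971/2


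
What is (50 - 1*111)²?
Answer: 3721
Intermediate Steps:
(50 - 1*111)² = (50 - 111)² = (-61)² = 3721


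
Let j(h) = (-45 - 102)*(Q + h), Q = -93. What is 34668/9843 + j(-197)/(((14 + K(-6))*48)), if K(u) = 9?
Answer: 25437809/603704 ≈ 42.136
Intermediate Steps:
j(h) = 13671 - 147*h (j(h) = (-45 - 102)*(-93 + h) = -147*(-93 + h) = 13671 - 147*h)
34668/9843 + j(-197)/(((14 + K(-6))*48)) = 34668/9843 + (13671 - 147*(-197))/(((14 + 9)*48)) = 34668*(1/9843) + (13671 + 28959)/((23*48)) = 11556/3281 + 42630/1104 = 11556/3281 + 42630*(1/1104) = 11556/3281 + 7105/184 = 25437809/603704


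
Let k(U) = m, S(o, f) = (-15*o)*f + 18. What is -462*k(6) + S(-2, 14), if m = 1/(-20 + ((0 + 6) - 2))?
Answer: 3735/8 ≈ 466.88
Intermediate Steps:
S(o, f) = 18 - 15*f*o (S(o, f) = -15*f*o + 18 = 18 - 15*f*o)
m = -1/16 (m = 1/(-20 + (6 - 2)) = 1/(-20 + 4) = 1/(-16) = -1/16 ≈ -0.062500)
k(U) = -1/16
-462*k(6) + S(-2, 14) = -462*(-1/16) + (18 - 15*14*(-2)) = 231/8 + (18 + 420) = 231/8 + 438 = 3735/8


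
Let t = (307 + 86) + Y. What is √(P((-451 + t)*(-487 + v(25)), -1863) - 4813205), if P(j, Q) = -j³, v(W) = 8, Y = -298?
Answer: I*√4958570982451029 ≈ 7.0417e+7*I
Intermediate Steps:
t = 95 (t = (307 + 86) - 298 = 393 - 298 = 95)
√(P((-451 + t)*(-487 + v(25)), -1863) - 4813205) = √(-((-451 + 95)*(-487 + 8))³ - 4813205) = √(-(-356*(-479))³ - 4813205) = √(-1*170524³ - 4813205) = √(-1*4958570977637824 - 4813205) = √(-4958570977637824 - 4813205) = √(-4958570982451029) = I*√4958570982451029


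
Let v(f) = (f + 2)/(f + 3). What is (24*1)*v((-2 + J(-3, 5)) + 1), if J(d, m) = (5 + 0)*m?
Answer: 208/9 ≈ 23.111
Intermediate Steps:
J(d, m) = 5*m
v(f) = (2 + f)/(3 + f)
(24*1)*v((-2 + J(-3, 5)) + 1) = (24*1)*((2 + ((-2 + 5*5) + 1))/(3 + ((-2 + 5*5) + 1))) = 24*((2 + ((-2 + 25) + 1))/(3 + ((-2 + 25) + 1))) = 24*((2 + (23 + 1))/(3 + (23 + 1))) = 24*((2 + 24)/(3 + 24)) = 24*(26/27) = 208/9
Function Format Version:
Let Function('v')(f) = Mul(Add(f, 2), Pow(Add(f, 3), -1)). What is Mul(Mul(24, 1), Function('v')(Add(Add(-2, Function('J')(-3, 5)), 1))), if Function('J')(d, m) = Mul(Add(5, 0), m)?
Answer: Rational(208, 9) ≈ 23.111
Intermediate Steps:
Function('J')(d, m) = Mul(5, m)
Function('v')(f) = Mul(Pow(Add(3, f), -1), Add(2, f)) (Function('v')(f) = Mul(Add(2, f), Pow(Add(3, f), -1)) = Mul(Pow(Add(3, f), -1), Add(2, f)))
Mul(Mul(24, 1), Function('v')(Add(Add(-2, Function('J')(-3, 5)), 1))) = Mul(Mul(24, 1), Mul(Pow(Add(3, Add(Add(-2, Mul(5, 5)), 1)), -1), Add(2, Add(Add(-2, Mul(5, 5)), 1)))) = Mul(24, Mul(Pow(Add(3, Add(Add(-2, 25), 1)), -1), Add(2, Add(Add(-2, 25), 1)))) = Mul(24, Mul(Pow(Add(3, Add(23, 1)), -1), Add(2, Add(23, 1)))) = Mul(24, Mul(Pow(Add(3, 24), -1), Add(2, 24))) = Mul(24, Mul(Pow(27, -1), 26)) = Mul(24, Mul(Rational(1, 27), 26)) = Mul(24, Rational(26, 27)) = Rational(208, 9)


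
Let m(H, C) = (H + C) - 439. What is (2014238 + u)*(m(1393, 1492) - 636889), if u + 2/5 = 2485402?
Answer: -14273824233714/5 ≈ -2.8548e+12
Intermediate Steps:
u = 12427008/5 (u = -⅖ + 2485402 = 12427008/5 ≈ 2.4854e+6)
m(H, C) = -439 + C + H (m(H, C) = (C + H) - 439 = -439 + C + H)
(2014238 + u)*(m(1393, 1492) - 636889) = (2014238 + 12427008/5)*((-439 + 1492 + 1393) - 636889) = 22498198*(2446 - 636889)/5 = (22498198/5)*(-634443) = -14273824233714/5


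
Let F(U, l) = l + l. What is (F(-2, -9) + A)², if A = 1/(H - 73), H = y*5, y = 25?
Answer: 874225/2704 ≈ 323.31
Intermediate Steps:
F(U, l) = 2*l
H = 125 (H = 25*5 = 125)
A = 1/52 (A = 1/(125 - 73) = 1/52 ≈ 0.019231)
(F(-2, -9) + A)² = (2*(-9) + 1/52)² = (-18 + 1/52)² = (-935/52)² = 874225/2704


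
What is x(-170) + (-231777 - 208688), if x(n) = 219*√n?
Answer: -440465 + 219*I*√170 ≈ -4.4047e+5 + 2855.4*I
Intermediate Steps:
x(-170) + (-231777 - 208688) = 219*√(-170) + (-231777 - 208688) = 219*(I*√170) - 440465 = 219*I*√170 - 440465 = -440465 + 219*I*√170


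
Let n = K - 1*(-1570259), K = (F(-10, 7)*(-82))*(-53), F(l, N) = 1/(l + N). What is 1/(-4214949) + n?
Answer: 6612455545672/4214949 ≈ 1.5688e+6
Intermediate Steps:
F(l, N) = 1/(N + l)
K = -4346/3 (K = (-82/(7 - 10))*(-53) = (-82/(-3))*(-53) = -⅓*(-82)*(-53) = (82/3)*(-53) = -4346/3 ≈ -1448.7)
n = 4706431/3 (n = -4346/3 - 1*(-1570259) = -4346/3 + 1570259 = 4706431/3 ≈ 1.5688e+6)
1/(-4214949) + n = 1/(-4214949) + 4706431/3 = -1/4214949 + 4706431/3 = 6612455545672/4214949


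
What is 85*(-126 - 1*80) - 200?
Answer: -17710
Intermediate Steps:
85*(-126 - 1*80) - 200 = 85*(-126 - 80) - 200 = 85*(-206) - 200 = -17510 - 200 = -17710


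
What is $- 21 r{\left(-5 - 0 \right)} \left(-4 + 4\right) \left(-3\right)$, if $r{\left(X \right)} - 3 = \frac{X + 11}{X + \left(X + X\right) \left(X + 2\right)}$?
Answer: $0$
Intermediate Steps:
$r{\left(X \right)} = 3 + \frac{11 + X}{X + 2 X \left(2 + X\right)}$ ($r{\left(X \right)} = 3 + \frac{X + 11}{X + \left(X + X\right) \left(X + 2\right)} = 3 + \frac{11 + X}{X + 2 X \left(2 + X\right)}$)
$- 21 r{\left(-5 - 0 \right)} \left(-4 + 4\right) \left(-3\right) = - 21 \frac{11 + 6 \left(-5 - 0\right)^{2} + 16 \left(-5 - 0\right)}{\left(-5 - 0\right) \left(5 + 2 \left(-5 - 0\right)\right)} \left(-4 + 4\right) \left(-3\right) = - 21 \frac{11 + 6 \left(-5 + 0\right)^{2} + 16 \left(-5 + 0\right)}{\left(-5 + 0\right) \left(5 + 2 \left(-5 + 0\right)\right)} 0 \left(-3\right) = - 21 \frac{11 + 6 \left(-5\right)^{2} + 16 \left(-5\right)}{\left(-5\right) \left(5 + 2 \left(-5\right)\right)} 0 = - 21 \left(- \frac{11 + 6 \cdot 25 - 80}{5 \left(5 - 10\right)}\right) 0 = - 21 \left(- \frac{11 + 150 - 80}{5 \left(-5\right)}\right) 0 = - 21 \left(\left(- \frac{1}{5}\right) \left(- \frac{1}{5}\right) 81\right) 0 = \left(-21\right) \frac{81}{25} \cdot 0 = \left(- \frac{1701}{25}\right) 0 = 0$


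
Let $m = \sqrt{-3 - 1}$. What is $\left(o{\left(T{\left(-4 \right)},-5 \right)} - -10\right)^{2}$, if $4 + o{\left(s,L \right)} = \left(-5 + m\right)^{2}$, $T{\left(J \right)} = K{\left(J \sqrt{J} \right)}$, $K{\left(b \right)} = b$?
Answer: $329 - 1080 i \approx 329.0 - 1080.0 i$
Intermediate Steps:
$m = 2 i$ ($m = \sqrt{-4} = 2 i \approx 2.0 i$)
$T{\left(J \right)} = J^{\frac{3}{2}}$ ($T{\left(J \right)} = J \sqrt{J} = J^{\frac{3}{2}}$)
$o{\left(s,L \right)} = -4 + \left(-5 + 2 i\right)^{2}$
$\left(o{\left(T{\left(-4 \right)},-5 \right)} - -10\right)^{2} = \left(\left(17 - 20 i\right) - -10\right)^{2} = \left(\left(17 - 20 i\right) + \left(12 - 2\right)\right)^{2} = \left(\left(17 - 20 i\right) + 10\right)^{2} = \left(27 - 20 i\right)^{2}$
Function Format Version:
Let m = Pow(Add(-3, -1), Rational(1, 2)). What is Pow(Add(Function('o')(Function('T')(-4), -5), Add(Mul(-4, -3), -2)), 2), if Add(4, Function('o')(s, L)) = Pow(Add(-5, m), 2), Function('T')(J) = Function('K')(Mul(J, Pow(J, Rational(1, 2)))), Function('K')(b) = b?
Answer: Add(329, Mul(-1080, I)) ≈ Add(329.00, Mul(-1080.0, I))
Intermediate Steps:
m = Mul(2, I) (m = Pow(-4, Rational(1, 2)) = Mul(2, I) ≈ Mul(2.0000, I))
Function('T')(J) = Pow(J, Rational(3, 2)) (Function('T')(J) = Mul(J, Pow(J, Rational(1, 2))) = Pow(J, Rational(3, 2)))
Function('o')(s, L) = Add(-4, Pow(Add(-5, Mul(2, I)), 2))
Pow(Add(Function('o')(Function('T')(-4), -5), Add(Mul(-4, -3), -2)), 2) = Pow(Add(Add(17, Mul(-20, I)), Add(Mul(-4, -3), -2)), 2) = Pow(Add(Add(17, Mul(-20, I)), Add(12, -2)), 2) = Pow(Add(Add(17, Mul(-20, I)), 10), 2) = Pow(Add(27, Mul(-20, I)), 2)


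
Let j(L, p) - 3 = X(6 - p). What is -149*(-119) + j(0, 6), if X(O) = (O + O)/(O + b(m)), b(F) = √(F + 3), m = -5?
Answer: 17734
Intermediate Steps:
b(F) = √(3 + F)
X(O) = 2*O/(O + I*√2) (X(O) = (O + O)/(O + √(3 - 5)) = (2*O)/(O + √(-2)) = (2*O)/(O + I*√2) = 2*O/(O + I*√2))
j(L, p) = 3 + 2*(6 - p)/(6 - p + I*√2) (j(L, p) = 3 + 2*(6 - p)/((6 - p) + I*√2) = 3 + 2*(6 - p)/(6 - p + I*√2))
-149*(-119) + j(0, 6) = -149*(-119) + (30 - 5*6 + 3*I*√2)/(6 - 1*6 + I*√2) = 17731 + (30 - 30 + 3*I*√2)/(6 - 6 + I*√2) = 17731 + (3*I*√2)/((I*√2)) = 17731 + (-I*√2/2)*(3*I*√2) = 17731 + 3 = 17734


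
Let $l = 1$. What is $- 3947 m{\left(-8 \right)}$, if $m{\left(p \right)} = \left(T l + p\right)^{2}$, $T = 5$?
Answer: $-35523$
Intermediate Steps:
$m{\left(p \right)} = \left(5 + p\right)^{2}$ ($m{\left(p \right)} = \left(5 \cdot 1 + p\right)^{2} = \left(5 + p\right)^{2}$)
$- 3947 m{\left(-8 \right)} = - 3947 \left(5 - 8\right)^{2} = - 3947 \left(-3\right)^{2} = \left(-3947\right) 9 = -35523$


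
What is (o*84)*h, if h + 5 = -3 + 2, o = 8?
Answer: -4032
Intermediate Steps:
h = -6 (h = -5 + (-3 + 2) = -5 - 1 = -6)
(o*84)*h = (8*84)*(-6) = 672*(-6) = -4032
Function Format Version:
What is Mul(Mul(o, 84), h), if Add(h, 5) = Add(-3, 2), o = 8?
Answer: -4032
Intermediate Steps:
h = -6 (h = Add(-5, Add(-3, 2)) = Add(-5, -1) = -6)
Mul(Mul(o, 84), h) = Mul(Mul(8, 84), -6) = Mul(672, -6) = -4032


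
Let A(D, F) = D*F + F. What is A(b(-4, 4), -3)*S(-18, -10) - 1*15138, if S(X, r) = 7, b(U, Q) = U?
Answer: -15075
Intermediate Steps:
A(D, F) = F + D*F
A(b(-4, 4), -3)*S(-18, -10) - 1*15138 = -3*(1 - 4)*7 - 1*15138 = -3*(-3)*7 - 15138 = 9*7 - 15138 = 63 - 15138 = -15075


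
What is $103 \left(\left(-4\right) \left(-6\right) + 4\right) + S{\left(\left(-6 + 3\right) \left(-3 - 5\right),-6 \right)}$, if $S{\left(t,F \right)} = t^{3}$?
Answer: $16708$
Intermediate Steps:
$103 \left(\left(-4\right) \left(-6\right) + 4\right) + S{\left(\left(-6 + 3\right) \left(-3 - 5\right),-6 \right)} = 103 \left(\left(-4\right) \left(-6\right) + 4\right) + \left(\left(-6 + 3\right) \left(-3 - 5\right)\right)^{3} = 103 \left(24 + 4\right) + \left(\left(-3\right) \left(-8\right)\right)^{3} = 103 \cdot 28 + 24^{3} = 2884 + 13824 = 16708$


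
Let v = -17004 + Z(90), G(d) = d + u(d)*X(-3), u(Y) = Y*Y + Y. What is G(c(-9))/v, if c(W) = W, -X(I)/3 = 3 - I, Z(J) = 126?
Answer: 15/194 ≈ 0.077320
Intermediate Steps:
X(I) = -9 + 3*I (X(I) = -3*(3 - I) = -9 + 3*I)
u(Y) = Y + Y² (u(Y) = Y² + Y = Y + Y²)
G(d) = d - 18*d*(1 + d) (G(d) = d + (d*(1 + d))*(-9 + 3*(-3)) = d + (d*(1 + d))*(-9 - 9) = d + (d*(1 + d))*(-18) = d - 18*d*(1 + d))
v = -16878 (v = -17004 + 126 = -16878)
G(c(-9))/v = -9*(-17 - 18*(-9))/(-16878) = -9*(-17 + 162)*(-1/16878) = -9*145*(-1/16878) = -1305*(-1/16878) = 15/194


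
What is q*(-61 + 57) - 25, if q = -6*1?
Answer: -1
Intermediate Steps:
q = -6
q*(-61 + 57) - 25 = -6*(-61 + 57) - 25 = -6*(-4) - 25 = 24 - 25 = -1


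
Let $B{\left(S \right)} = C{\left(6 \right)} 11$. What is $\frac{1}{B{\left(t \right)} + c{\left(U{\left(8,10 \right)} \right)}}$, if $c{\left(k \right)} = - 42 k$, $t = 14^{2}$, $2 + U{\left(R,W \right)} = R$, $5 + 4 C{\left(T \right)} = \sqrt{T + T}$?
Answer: $- \frac{4252}{1128517} - \frac{88 \sqrt{3}}{1128517} \approx -0.0039028$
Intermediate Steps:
$C{\left(T \right)} = - \frac{5}{4} + \frac{\sqrt{2} \sqrt{T}}{4}$ ($C{\left(T \right)} = - \frac{5}{4} + \frac{\sqrt{T + T}}{4} = - \frac{5}{4} + \frac{\sqrt{2 T}}{4} = - \frac{5}{4} + \frac{\sqrt{2} \sqrt{T}}{4}$)
$U{\left(R,W \right)} = -2 + R$
$t = 196$
$B{\left(S \right)} = - \frac{55}{4} + \frac{11 \sqrt{3}}{2}$ ($B{\left(S \right)} = \left(- \frac{5}{4} + \frac{\sqrt{2} \sqrt{6}}{4}\right) 11 = \left(- \frac{5}{4} + \frac{\sqrt{3}}{2}\right) 11 = - \frac{55}{4} + \frac{11 \sqrt{3}}{2}$)
$\frac{1}{B{\left(t \right)} + c{\left(U{\left(8,10 \right)} \right)}} = \frac{1}{\left(- \frac{55}{4} + \frac{11 \sqrt{3}}{2}\right) - 42 \left(-2 + 8\right)} = \frac{1}{\left(- \frac{55}{4} + \frac{11 \sqrt{3}}{2}\right) - 252} = \frac{1}{- \frac{1063}{4} + \frac{11 \sqrt{3}}{2}}$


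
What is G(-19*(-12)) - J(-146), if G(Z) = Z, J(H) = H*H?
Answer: -21088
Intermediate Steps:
J(H) = H**2
G(-19*(-12)) - J(-146) = -19*(-12) - 1*(-146)**2 = 228 - 1*21316 = 228 - 21316 = -21088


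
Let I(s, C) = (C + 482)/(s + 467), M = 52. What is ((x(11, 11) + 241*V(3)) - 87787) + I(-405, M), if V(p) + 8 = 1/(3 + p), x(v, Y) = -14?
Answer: -16680521/186 ≈ -89680.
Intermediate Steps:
V(p) = -8 + 1/(3 + p)
I(s, C) = (482 + C)/(467 + s)
((x(11, 11) + 241*V(3)) - 87787) + I(-405, M) = ((-14 + 241*((-23 - 8*3)/(3 + 3))) - 87787) + (482 + 52)/(467 - 405) = ((-14 + 241*((-23 - 24)/6)) - 87787) + 534/62 = ((-14 + 241*((⅙)*(-47))) - 87787) + (1/62)*534 = ((-14 + 241*(-47/6)) - 87787) + 267/31 = ((-14 - 11327/6) - 87787) + 267/31 = (-11411/6 - 87787) + 267/31 = -538133/6 + 267/31 = -16680521/186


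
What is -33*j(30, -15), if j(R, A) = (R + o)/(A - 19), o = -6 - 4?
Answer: 330/17 ≈ 19.412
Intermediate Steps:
o = -10
j(R, A) = (-10 + R)/(-19 + A) (j(R, A) = (R - 10)/(A - 19) = (-10 + R)/(-19 + A))
-33*j(30, -15) = -33*(-10 + 30)/(-19 - 15) = -33*20/(-34) = -(-33)*20/34 = -33*(-10/17) = 330/17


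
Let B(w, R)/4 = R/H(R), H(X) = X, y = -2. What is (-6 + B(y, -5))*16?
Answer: -32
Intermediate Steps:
B(w, R) = 4 (B(w, R) = 4*(R/R) = 4*1 = 4)
(-6 + B(y, -5))*16 = (-6 + 4)*16 = -2*16 = -32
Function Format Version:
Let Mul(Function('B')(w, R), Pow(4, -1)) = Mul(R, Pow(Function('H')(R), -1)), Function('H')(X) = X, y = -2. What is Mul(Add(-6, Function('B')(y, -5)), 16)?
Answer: -32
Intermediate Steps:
Function('B')(w, R) = 4 (Function('B')(w, R) = Mul(4, Mul(R, Pow(R, -1))) = Mul(4, 1) = 4)
Mul(Add(-6, Function('B')(y, -5)), 16) = Mul(Add(-6, 4), 16) = Mul(-2, 16) = -32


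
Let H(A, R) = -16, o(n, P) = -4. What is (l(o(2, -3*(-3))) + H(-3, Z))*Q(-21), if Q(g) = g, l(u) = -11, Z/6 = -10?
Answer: 567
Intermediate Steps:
Z = -60 (Z = 6*(-10) = -60)
(l(o(2, -3*(-3))) + H(-3, Z))*Q(-21) = (-11 - 16)*(-21) = -27*(-21) = 567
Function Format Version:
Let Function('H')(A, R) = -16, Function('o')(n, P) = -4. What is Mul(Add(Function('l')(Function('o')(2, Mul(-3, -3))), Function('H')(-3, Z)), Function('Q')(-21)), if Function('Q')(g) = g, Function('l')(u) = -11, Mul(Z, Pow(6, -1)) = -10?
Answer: 567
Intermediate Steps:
Z = -60 (Z = Mul(6, -10) = -60)
Mul(Add(Function('l')(Function('o')(2, Mul(-3, -3))), Function('H')(-3, Z)), Function('Q')(-21)) = Mul(Add(-11, -16), -21) = Mul(-27, -21) = 567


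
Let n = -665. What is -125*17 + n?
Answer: -2790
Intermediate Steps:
-125*17 + n = -125*17 - 665 = -2125 - 665 = -2790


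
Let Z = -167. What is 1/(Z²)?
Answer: 1/27889 ≈ 3.5856e-5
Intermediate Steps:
1/(Z²) = 1/((-167)²) = 1/27889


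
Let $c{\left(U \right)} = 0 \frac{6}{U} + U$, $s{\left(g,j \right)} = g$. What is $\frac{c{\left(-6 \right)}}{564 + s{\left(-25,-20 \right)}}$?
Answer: $- \frac{6}{539} \approx -0.011132$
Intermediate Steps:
$c{\left(U \right)} = U$ ($c{\left(U \right)} = 0 + U = U$)
$\frac{c{\left(-6 \right)}}{564 + s{\left(-25,-20 \right)}} = \frac{1}{564 - 25} \left(-6\right) = \frac{1}{539} \left(-6\right) = - \frac{6}{539}$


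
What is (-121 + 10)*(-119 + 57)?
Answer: 6882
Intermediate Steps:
(-121 + 10)*(-119 + 57) = -111*(-62) = 6882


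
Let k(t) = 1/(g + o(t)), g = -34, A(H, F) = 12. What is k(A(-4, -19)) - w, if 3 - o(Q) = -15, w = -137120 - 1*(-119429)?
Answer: 283055/16 ≈ 17691.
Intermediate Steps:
w = -17691 (w = -137120 + 119429 = -17691)
o(Q) = 18 (o(Q) = 3 - 1*(-15) = 3 + 15 = 18)
k(t) = -1/16 (k(t) = 1/(-34 + 18) = 1/(-16) = -1/16)
k(A(-4, -19)) - w = -1/16 - 1*(-17691) = -1/16 + 17691 = 283055/16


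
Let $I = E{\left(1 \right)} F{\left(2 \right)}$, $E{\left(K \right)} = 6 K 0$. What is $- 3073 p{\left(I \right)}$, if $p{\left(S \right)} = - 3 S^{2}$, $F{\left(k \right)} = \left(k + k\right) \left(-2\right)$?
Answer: $0$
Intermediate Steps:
$F{\left(k \right)} = - 4 k$ ($F{\left(k \right)} = 2 k \left(-2\right) = - 4 k$)
$E{\left(K \right)} = 0$
$I = 0$ ($I = 0 \left(\left(-4\right) 2\right) = 0 \left(-8\right) = 0$)
$- 3073 p{\left(I \right)} = - 3073 \left(- 3 \cdot 0^{2}\right) = - 3073 \left(\left(-3\right) 0\right) = \left(-3073\right) 0 = 0$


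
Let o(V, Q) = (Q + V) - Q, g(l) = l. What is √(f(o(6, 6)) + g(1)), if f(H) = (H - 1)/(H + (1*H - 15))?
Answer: I*√6/3 ≈ 0.8165*I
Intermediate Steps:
o(V, Q) = V
f(H) = (-1 + H)/(-15 + 2*H) (f(H) = (-1 + H)/(H + (H - 15)) = (-1 + H)/(H + (-15 + H)) = (-1 + H)/(-15 + 2*H))
√(f(o(6, 6)) + g(1)) = √((-1 + 6)/(-15 + 2*6) + 1) = √(5/(-15 + 12) + 1) = √(5/(-3) + 1) = √(-⅓*5 + 1) = √(-5/3 + 1) = √(-⅔) = I*√6/3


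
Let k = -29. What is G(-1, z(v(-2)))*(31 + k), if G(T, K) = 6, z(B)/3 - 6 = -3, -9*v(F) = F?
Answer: 12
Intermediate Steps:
v(F) = -F/9
z(B) = 9 (z(B) = 18 + 3*(-3) = 18 - 9 = 9)
G(-1, z(v(-2)))*(31 + k) = 6*(31 - 29) = 6*2 = 12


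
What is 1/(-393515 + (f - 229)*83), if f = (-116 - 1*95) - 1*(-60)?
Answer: -1/425055 ≈ -2.3526e-6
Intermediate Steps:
f = -151 (f = (-116 - 95) + 60 = -211 + 60 = -151)
1/(-393515 + (f - 229)*83) = 1/(-393515 + (-151 - 229)*83) = 1/(-393515 - 380*83) = 1/(-393515 - 31540) = 1/(-425055) = -1/425055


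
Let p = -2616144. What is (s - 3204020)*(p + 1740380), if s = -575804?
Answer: 3310233785536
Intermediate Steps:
(s - 3204020)*(p + 1740380) = (-575804 - 3204020)*(-2616144 + 1740380) = -3779824*(-875764) = 3310233785536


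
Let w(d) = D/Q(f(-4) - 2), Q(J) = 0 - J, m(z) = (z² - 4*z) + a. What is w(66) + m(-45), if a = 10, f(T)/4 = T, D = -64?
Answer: 19903/9 ≈ 2211.4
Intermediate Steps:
f(T) = 4*T
m(z) = 10 + z² - 4*z (m(z) = (z² - 4*z) + 10 = 10 + z² - 4*z)
Q(J) = -J
w(d) = -32/9 (w(d) = -64*(-1/(4*(-4) - 2)) = -64*(-1/(-16 - 2)) = -64/((-1*(-18))) = -64/18 = -64*1/18 = -32/9)
w(66) + m(-45) = -32/9 + (10 + (-45)² - 4*(-45)) = -32/9 + (10 + 2025 + 180) = -32/9 + 2215 = 19903/9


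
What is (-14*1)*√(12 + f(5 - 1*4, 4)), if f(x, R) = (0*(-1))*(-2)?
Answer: -28*√3 ≈ -48.497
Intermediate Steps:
f(x, R) = 0 (f(x, R) = 0*(-2) = 0)
(-14*1)*√(12 + f(5 - 1*4, 4)) = (-14*1)*√(12 + 0) = -28*√3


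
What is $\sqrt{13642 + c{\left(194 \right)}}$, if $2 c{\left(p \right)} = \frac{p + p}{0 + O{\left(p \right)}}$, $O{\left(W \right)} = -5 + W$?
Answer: $\frac{2 \sqrt{13537293}}{63} \approx 116.8$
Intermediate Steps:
$c{\left(p \right)} = \frac{p}{-5 + p}$ ($c{\left(p \right)} = \frac{\left(p + p\right) \frac{1}{0 + \left(-5 + p\right)}}{2} = \frac{2 p \frac{1}{-5 + p}}{2} = \frac{p}{-5 + p}$)
$\sqrt{13642 + c{\left(194 \right)}} = \sqrt{13642 + \frac{194}{-5 + 194}} = \sqrt{13642 + \frac{194}{189}} = \sqrt{\frac{2578532}{189}} = \frac{2 \sqrt{13537293}}{63}$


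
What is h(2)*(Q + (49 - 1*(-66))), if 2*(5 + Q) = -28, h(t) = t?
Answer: 192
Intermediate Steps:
Q = -19 (Q = -5 + (1/2)*(-28) = -5 - 14 = -19)
h(2)*(Q + (49 - 1*(-66))) = 2*(-19 + (49 - 1*(-66))) = 2*(-19 + (49 + 66)) = 2*(-19 + 115) = 2*96 = 192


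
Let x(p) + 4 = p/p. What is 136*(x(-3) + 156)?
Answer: 20808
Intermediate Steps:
x(p) = -3 (x(p) = -4 + p/p = -4 + 1 = -3)
136*(x(-3) + 156) = 136*(-3 + 156) = 136*153 = 20808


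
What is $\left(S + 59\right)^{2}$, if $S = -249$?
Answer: $36100$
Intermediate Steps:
$\left(S + 59\right)^{2} = \left(-249 + 59\right)^{2} = \left(-190\right)^{2} = 36100$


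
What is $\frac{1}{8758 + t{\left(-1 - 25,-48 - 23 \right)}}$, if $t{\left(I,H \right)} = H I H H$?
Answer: $\frac{1}{9314444} \approx 1.0736 \cdot 10^{-7}$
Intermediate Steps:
$t{\left(I,H \right)} = I H^{3}$ ($t{\left(I,H \right)} = H H I H = I H^{2} H = I H^{3}$)
$\frac{1}{8758 + t{\left(-1 - 25,-48 - 23 \right)}} = \frac{1}{8758 + \left(-1 - 25\right) \left(-48 - 23\right)^{3}} = \frac{1}{8758 - 26 \left(-71\right)^{3}} = \frac{1}{8758 - -9305686} = \frac{1}{8758 + 9305686} = \frac{1}{9314444}$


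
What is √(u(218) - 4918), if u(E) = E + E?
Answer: 3*I*√498 ≈ 66.948*I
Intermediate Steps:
u(E) = 2*E
√(u(218) - 4918) = √(2*218 - 4918) = √(436 - 4918) = √(-4482) = 3*I*√498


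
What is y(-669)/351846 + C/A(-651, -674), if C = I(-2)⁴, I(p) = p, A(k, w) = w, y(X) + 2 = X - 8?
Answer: -3043591/118572102 ≈ -0.025669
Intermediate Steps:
y(X) = -10 + X (y(X) = -2 + (X - 8) = -2 + (-8 + X) = -10 + X)
C = 16 (C = (-2)⁴ = 16)
y(-669)/351846 + C/A(-651, -674) = (-10 - 669)/351846 + 16/(-674) = -679*1/351846 + 16*(-1/674) = -679/351846 - 8/337 = -3043591/118572102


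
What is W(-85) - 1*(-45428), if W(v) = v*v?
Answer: 52653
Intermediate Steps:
W(v) = v²
W(-85) - 1*(-45428) = (-85)² - 1*(-45428) = 7225 + 45428 = 52653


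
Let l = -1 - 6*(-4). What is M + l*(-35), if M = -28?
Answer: -833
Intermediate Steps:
l = 23 (l = -1 + 24 = 23)
M + l*(-35) = -28 + 23*(-35) = -28 - 805 = -833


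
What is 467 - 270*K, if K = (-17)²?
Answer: -77563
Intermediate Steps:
K = 289
467 - 270*K = 467 - 270*289 = 467 - 78030 = -77563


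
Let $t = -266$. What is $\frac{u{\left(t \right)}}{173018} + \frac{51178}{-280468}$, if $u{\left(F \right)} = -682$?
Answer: $- \frac{2261498595}{12131503106} \approx -0.18642$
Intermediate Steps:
$\frac{u{\left(t \right)}}{173018} + \frac{51178}{-280468} = - \frac{682}{173018} + \frac{51178}{-280468} = \left(-682\right) \frac{1}{173018} + 51178 \left(- \frac{1}{280468}\right) = - \frac{341}{86509} - \frac{25589}{140234} = - \frac{2261498595}{12131503106}$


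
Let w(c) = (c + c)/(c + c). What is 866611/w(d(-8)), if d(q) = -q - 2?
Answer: 866611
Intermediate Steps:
d(q) = -2 - q
w(c) = 1 (w(c) = (2*c)/((2*c)) = (2*c)*(1/(2*c)) = 1)
866611/w(d(-8)) = 866611/1 = 866611*1 = 866611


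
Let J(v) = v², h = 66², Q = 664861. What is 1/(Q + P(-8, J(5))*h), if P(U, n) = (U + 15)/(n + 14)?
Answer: 13/8653357 ≈ 1.5023e-6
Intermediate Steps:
h = 4356
P(U, n) = (15 + U)/(14 + n)
1/(Q + P(-8, J(5))*h) = 1/(664861 + ((15 - 8)/(14 + 5²))*4356) = 1/(664861 + (7/(14 + 25))*4356) = 1/(664861 + (7/39)*4356) = 1/(664861 + 10164/13) = 1/(8653357/13) = 13/8653357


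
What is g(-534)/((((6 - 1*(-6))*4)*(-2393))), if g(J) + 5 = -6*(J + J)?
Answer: -6403/114864 ≈ -0.055744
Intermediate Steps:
g(J) = -5 - 12*J (g(J) = -5 - 6*(J + J) = -5 - 12*J)
g(-534)/((((6 - 1*(-6))*4)*(-2393))) = (-5 - 12*(-534))/((((6 - 1*(-6))*4)*(-2393))) = (-5 + 6408)/((((6 + 6)*4)*(-2393))) = 6403/(((12*4)*(-2393))) = 6403/((48*(-2393))) = 6403/(-114864) = 6403*(-1/114864) = -6403/114864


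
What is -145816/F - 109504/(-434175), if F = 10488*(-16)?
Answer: 1134518181/1011917200 ≈ 1.1212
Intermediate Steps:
F = -167808
-145816/F - 109504/(-434175) = -145816/(-167808) - 109504/(-434175) = -145816*(-1/167808) - 109504*(-1/434175) = 18227/20976 + 109504/434175 = 1134518181/1011917200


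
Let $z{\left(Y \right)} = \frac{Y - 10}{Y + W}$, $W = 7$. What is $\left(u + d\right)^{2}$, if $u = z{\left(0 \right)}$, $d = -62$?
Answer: $\frac{197136}{49} \approx 4023.2$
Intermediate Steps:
$z{\left(Y \right)} = \frac{-10 + Y}{7 + Y}$ ($z{\left(Y \right)} = \frac{Y - 10}{Y + 7} = \frac{-10 + Y}{7 + Y}$)
$u = - \frac{10}{7}$ ($u = \frac{-10 + 0}{7 + 0} = \frac{1}{7} \left(-10\right) = - \frac{10}{7} \approx -1.4286$)
$\left(u + d\right)^{2} = \left(- \frac{10}{7} - 62\right)^{2} = \left(- \frac{444}{7}\right)^{2} = \frac{197136}{49}$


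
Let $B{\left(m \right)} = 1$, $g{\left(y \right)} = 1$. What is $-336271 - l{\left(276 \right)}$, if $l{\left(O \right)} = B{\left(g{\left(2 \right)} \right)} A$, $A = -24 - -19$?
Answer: $-336266$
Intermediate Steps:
$A = -5$ ($A = -24 + 19 = -5$)
$l{\left(O \right)} = -5$ ($l{\left(O \right)} = 1 \left(-5\right) = -5$)
$-336271 - l{\left(276 \right)} = -336271 - -5 = -336271 + 5 = -336266$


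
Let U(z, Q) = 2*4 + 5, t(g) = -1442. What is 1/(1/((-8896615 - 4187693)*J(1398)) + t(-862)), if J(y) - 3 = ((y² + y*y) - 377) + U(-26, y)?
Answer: -51139324349676/73742905712232793 ≈ -0.00069348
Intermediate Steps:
U(z, Q) = 13 (U(z, Q) = 8 + 5 = 13)
J(y) = -361 + 2*y² (J(y) = 3 + (((y² + y*y) - 377) + 13) = 3 + (((y² + y²) - 377) + 13) = 3 + ((2*y² - 377) + 13) = 3 + ((-377 + 2*y²) + 13) = 3 + (-364 + 2*y²) = -361 + 2*y²)
1/(1/((-8896615 - 4187693)*J(1398)) + t(-862)) = 1/(1/((-8896615 - 4187693)*(-361 + 2*1398²)) - 1442) = 1/(1/((-13084308)*(-361 + 2*1954404)) - 1442) = 1/(-1/(13084308*(-361 + 3908808)) - 1442) = 1/(-1/13084308/3908447 - 1442) = 1/(-1/13084308*1/3908447 - 1442) = 1/(-1/51139324349676 - 1442) = 1/(-73742905712232793/51139324349676) = -51139324349676/73742905712232793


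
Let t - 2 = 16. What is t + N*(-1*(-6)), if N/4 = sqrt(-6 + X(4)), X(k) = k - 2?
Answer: 18 + 48*I ≈ 18.0 + 48.0*I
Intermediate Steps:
X(k) = -2 + k
t = 18 (t = 2 + 16 = 18)
N = 8*I (N = 4*sqrt(-6 + (-2 + 4)) = 4*sqrt(-6 + 2) = 4*sqrt(-4) = 4*(2*I) = 8*I ≈ 8.0*I)
t + N*(-1*(-6)) = 18 + (8*I)*(-1*(-6)) = 18 + (8*I)*6 = 18 + 48*I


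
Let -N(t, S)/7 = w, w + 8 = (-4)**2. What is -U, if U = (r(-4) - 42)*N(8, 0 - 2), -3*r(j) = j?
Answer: -6832/3 ≈ -2277.3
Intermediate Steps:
r(j) = -j/3
w = 8 (w = -8 + (-4)**2 = -8 + 16 = 8)
N(t, S) = -56 (N(t, S) = -7*8 = -56)
U = 6832/3 (U = (-1/3*(-4) - 42)*(-56) = (4/3 - 42)*(-56) = -122/3*(-56) = 6832/3 ≈ 2277.3)
-U = -1*6832/3 = -6832/3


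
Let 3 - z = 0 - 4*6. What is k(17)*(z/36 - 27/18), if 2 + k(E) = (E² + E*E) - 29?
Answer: -1641/4 ≈ -410.25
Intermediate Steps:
z = 27 (z = 3 - (0 - 4*6) = 3 - (0 - 24) = 3 - 1*(-24) = 3 + 24 = 27)
k(E) = -31 + 2*E² (k(E) = -2 + ((E² + E*E) - 29) = -2 + ((E² + E²) - 29) = -2 + (2*E² - 29) = -2 + (-29 + 2*E²) = -31 + 2*E²)
k(17)*(z/36 - 27/18) = (-31 + 2*17²)*(27/36 - 27/18) = (-31 + 2*289)*(27*(1/36) - 27*1/18) = (-31 + 578)*(¾ - 3/2) = 547*(-¾) = -1641/4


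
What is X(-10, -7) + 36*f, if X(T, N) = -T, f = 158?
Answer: 5698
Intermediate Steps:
X(-10, -7) + 36*f = -1*(-10) + 36*158 = 10 + 5688 = 5698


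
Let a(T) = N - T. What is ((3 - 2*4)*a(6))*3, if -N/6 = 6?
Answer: 630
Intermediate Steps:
N = -36 (N = -6*6 = -36)
a(T) = -36 - T
((3 - 2*4)*a(6))*3 = ((3 - 2*4)*(-36 - 1*6))*3 = ((3 - 8)*(-36 - 6))*3 = -5*(-42)*3 = 210*3 = 630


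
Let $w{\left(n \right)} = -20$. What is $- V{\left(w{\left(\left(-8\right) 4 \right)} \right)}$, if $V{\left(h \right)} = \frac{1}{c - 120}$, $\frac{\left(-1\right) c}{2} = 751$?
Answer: $\frac{1}{1622} \approx 0.00061652$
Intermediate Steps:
$c = -1502$ ($c = \left(-2\right) 751 = -1502$)
$V{\left(h \right)} = - \frac{1}{1622}$ ($V{\left(h \right)} = \frac{1}{-1502 - 120} = \frac{1}{-1622} = - \frac{1}{1622}$)
$- V{\left(w{\left(\left(-8\right) 4 \right)} \right)} = \left(-1\right) \left(- \frac{1}{1622}\right) = \frac{1}{1622}$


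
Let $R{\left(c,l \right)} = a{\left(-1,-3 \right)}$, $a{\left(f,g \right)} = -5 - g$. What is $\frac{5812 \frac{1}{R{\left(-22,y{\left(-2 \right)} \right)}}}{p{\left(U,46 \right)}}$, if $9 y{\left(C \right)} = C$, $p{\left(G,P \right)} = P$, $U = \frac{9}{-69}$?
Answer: $- \frac{1453}{23} \approx -63.174$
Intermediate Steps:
$U = - \frac{3}{23}$ ($U = 9 \left(- \frac{1}{69}\right) = - \frac{3}{23} \approx -0.13043$)
$y{\left(C \right)} = \frac{C}{9}$
$R{\left(c,l \right)} = -2$ ($R{\left(c,l \right)} = -5 - -3 = -5 + 3 = -2$)
$\frac{5812 \frac{1}{R{\left(-22,y{\left(-2 \right)} \right)}}}{p{\left(U,46 \right)}} = \frac{5812 \frac{1}{-2}}{46} = 5812 \left(- \frac{1}{2}\right) \frac{1}{46} = \left(-2906\right) \frac{1}{46} = - \frac{1453}{23}$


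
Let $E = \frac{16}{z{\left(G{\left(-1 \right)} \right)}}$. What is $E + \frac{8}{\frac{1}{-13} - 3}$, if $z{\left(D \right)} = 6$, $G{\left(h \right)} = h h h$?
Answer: $\frac{1}{15} \approx 0.066667$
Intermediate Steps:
$G{\left(h \right)} = h^{3}$ ($G{\left(h \right)} = h^{2} h = h^{3}$)
$E = \frac{8}{3}$ ($E = \frac{16}{6} = 16 \cdot \frac{1}{6} = \frac{8}{3} \approx 2.6667$)
$E + \frac{8}{\frac{1}{-13} - 3} = \frac{8}{3} + \frac{8}{\frac{1}{-13} - 3} = \frac{8}{3} + \frac{8}{- \frac{1}{13} - 3} = \frac{8}{3} + \frac{8}{- \frac{40}{13}} = \frac{8}{3} + 8 \left(- \frac{13}{40}\right) = \frac{8}{3} - \frac{13}{5} = \frac{1}{15}$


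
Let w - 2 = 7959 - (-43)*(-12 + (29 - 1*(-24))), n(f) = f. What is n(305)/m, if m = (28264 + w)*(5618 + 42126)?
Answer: 305/1813699072 ≈ 1.6816e-7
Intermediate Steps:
w = 9724 (w = 2 + (7959 - (-43)*(-12 + (29 - 1*(-24)))) = 2 + (7959 - (-43)*(-12 + (29 + 24))) = 2 + (7959 - (-43)*(-12 + 53)) = 2 + (7959 - (-43)*41) = 2 + (7959 - 1*(-1763)) = 2 + (7959 + 1763) = 2 + 9722 = 9724)
m = 1813699072 (m = (28264 + 9724)*(5618 + 42126) = 37988*47744 = 1813699072)
n(305)/m = 305/1813699072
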